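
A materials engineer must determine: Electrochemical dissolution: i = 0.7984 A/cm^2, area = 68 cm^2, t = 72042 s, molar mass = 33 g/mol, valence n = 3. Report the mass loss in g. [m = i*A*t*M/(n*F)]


Apply Faraday's law: m = i*A*t*M / (n*F)
Total charge passed Q = i*A*t = 0.7984*68*72042 = 3911246.6304 C
m = Q*M/(n*F) = 3911246.6304*33/(3*96485) = 445.9109 g

445.9109 g


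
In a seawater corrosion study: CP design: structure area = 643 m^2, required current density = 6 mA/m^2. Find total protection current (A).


I = area * current density, then convert mA → A (÷1000)
I = 643 * 6 / 1000 = 3.86 A

3.86 A


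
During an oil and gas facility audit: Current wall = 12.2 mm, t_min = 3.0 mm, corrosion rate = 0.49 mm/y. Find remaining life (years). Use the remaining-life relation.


Apply the remaining-life relation: RL = (t_current − t_min) / CR
RL = (12.2 − 3.0) / 0.49 = 9.2 / 0.49 = 18.8 years

18.8 years


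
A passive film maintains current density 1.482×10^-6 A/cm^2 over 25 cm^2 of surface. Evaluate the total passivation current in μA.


I = i_pass * A, then convert A → μA (×10^6)
I = 1.482×10^-6 * 25 * 10^6 = 37.05 μA

37.05 μA


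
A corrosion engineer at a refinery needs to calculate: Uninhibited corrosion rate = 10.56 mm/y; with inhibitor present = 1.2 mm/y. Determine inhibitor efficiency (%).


Apply the inhibitor-efficiency definition: IE = (CR_blank − CR_inh)/CR_blank × 100
IE = (10.56 − 1.2) / 10.56 × 100
IE = 9.36 / 10.56 × 100 = 88.6 %

88.6 %


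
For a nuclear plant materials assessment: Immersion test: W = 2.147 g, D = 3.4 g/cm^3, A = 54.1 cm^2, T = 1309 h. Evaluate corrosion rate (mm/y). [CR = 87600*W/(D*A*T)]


Apply the mm/y weight-loss relation: CR = 87600 * W / (D * A * T)
Numerator: 87600 * 2.147 = 188077.2
Denominator: 3.4 * 54.1 * 1309 = 240777.46
CR = 188077.2 / 240777.46 = 0.78112 mm/y

0.78112 mm/y


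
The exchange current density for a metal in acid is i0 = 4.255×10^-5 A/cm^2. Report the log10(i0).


i0 = 4.255×10^-5 A/cm^2
log10(i0) = -4.371

-4.371


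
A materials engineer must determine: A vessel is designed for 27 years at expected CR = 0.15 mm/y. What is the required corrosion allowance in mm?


Corrosion allowance = CR × design life
CA = 0.15 * 27 = 4.05 mm

4.05 mm


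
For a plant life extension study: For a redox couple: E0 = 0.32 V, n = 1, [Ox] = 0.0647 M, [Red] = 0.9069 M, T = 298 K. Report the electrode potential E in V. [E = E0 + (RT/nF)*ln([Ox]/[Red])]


Apply the Nernst equation: E = E0 + (RT/nF)*ln([Ox]/[Red])
Step 1: RT/nF = 8.314*298/(1*96485) = 0.02567831 V
Step 2: [Ox]/[Red] = 0.0647/0.9069 = 0.071342
Step 3: ln(0.071342) = -2.64027
Step 4: correction = 0.02567831 * -2.64027 = -0.0678 V
E = 0.32 + -0.0678 = 0.2522 V

0.2522 V


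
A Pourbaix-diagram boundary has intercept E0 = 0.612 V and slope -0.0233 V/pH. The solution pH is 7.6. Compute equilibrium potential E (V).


Apply the Pourbaix line equation: E = E0 + slope*pH
E = 0.612 + (-0.0233)*7.6 = 0.612 + (-0.17708) = 0.43492 V
Rounded to 3 decimal places: E = 0.435 V

0.435 V


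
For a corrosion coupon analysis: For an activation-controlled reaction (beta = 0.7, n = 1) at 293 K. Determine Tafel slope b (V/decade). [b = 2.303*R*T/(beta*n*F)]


Apply the Tafel slope relation: b = 2.303*R*T/(beta*n*F)
Numerator: 2.303 * 8.314 * 293 = 5610.11
Denominator: 0.7 * 1 * 96485 = 67539.5
b = 5610.11 / 67539.5 = 0.0831 V/decade

0.0831 V/decade


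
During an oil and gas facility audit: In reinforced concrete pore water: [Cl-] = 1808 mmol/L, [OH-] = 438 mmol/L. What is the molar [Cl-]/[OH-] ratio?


Threshold parameter = [Cl-] / [OH-] (molar basis; both in mmol/L, so units cancel)
Ratio = 1808 / 438 = 4.13

4.13


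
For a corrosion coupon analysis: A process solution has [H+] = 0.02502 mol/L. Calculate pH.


pH = −log10[H+]
pH = −log10(0.02502) = 1.6

1.6


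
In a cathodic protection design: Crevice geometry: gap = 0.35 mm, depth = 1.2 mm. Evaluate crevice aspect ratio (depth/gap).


Aspect ratio = depth / gap
Ratio = 1.2 / 0.35 = 3.4

3.4


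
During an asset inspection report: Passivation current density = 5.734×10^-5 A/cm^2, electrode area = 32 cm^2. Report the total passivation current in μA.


I = i_pass * A, then convert A → μA (×10^6)
I = 5.734×10^-5 * 32 * 10^6 = 1834.88 μA

1834.88 μA


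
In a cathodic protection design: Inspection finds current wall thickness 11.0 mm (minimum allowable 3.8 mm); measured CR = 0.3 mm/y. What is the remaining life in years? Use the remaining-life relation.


Apply the remaining-life relation: RL = (t_current − t_min) / CR
RL = (11.0 − 3.8) / 0.3 = 7.2 / 0.3 = 24.0 years

24.0 years


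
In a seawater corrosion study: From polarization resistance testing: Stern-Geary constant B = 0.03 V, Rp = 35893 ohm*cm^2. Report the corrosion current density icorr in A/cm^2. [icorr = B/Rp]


Apply the Stern-Geary relation: icorr = B / Rp
icorr = 0.03 / 35893 = 8.358×10^-7 A/cm^2

8.358×10^-7 A/cm^2


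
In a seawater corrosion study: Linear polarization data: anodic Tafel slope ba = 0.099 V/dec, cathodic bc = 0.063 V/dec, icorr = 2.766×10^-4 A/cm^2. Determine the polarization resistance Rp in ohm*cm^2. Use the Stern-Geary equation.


Apply the Stern-Geary equation: Rp = ba*bc / (2.303*icorr*(ba+bc))
ba*bc = 0.099*0.063 = 0.006237
ba+bc = 0.162; 2.303*icorr*(ba+bc) = 2.303*2.766×10^-4*0.162 = 1.0319559×10^-4
Rp = 0.006237 / 1.0319559×10^-4 = 60.44 ohm*cm^2

60.44 ohm*cm^2


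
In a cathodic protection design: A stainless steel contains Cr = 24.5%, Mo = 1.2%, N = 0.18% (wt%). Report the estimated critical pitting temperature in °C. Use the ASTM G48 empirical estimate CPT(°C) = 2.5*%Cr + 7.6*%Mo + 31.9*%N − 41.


Apply the ASTM G48 empirical CPT estimate: CPT(°C) = 2.5*%Cr + 7.6*%Mo + 31.9*%N − 41
2.5*24.5 = 61.25; 7.6*1.2 = 9.12; 31.9*0.18 = 5.742
CPT = 61.25 + 9.12 + 5.742 − 41 = 35.112 °C
Rounded to 0.1 °C: CPT ≈ 35.1 °C

35.1 °C


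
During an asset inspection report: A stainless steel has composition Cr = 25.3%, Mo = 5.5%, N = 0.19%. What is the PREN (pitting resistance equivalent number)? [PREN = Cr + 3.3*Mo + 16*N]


Apply the PREN formula: PREN = Cr + 3.3*Mo + 16*N
PREN = 25.3 + 3.3*5.5 + 16*0.19
PREN = 25.3 + 18.15 + 3.04 = 46.49

46.49


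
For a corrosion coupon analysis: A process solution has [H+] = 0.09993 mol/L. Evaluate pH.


pH = −log10[H+]
pH = −log10(0.09993) = 1.0

1.0


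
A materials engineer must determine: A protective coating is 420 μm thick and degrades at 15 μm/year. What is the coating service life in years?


Service life = thickness / degradation rate
Life = 420 / 15 = 28.0 years

28.0 years


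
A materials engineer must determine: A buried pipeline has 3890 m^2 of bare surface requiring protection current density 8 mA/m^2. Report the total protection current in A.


I = area * current density, then convert mA → A (÷1000)
I = 3890 * 8 / 1000 = 31.12 A

31.12 A


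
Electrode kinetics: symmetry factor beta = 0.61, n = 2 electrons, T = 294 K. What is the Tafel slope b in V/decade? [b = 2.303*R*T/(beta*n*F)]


Apply the Tafel slope relation: b = 2.303*R*T/(beta*n*F)
Numerator: 2.303 * 8.314 * 294 = 5629.26
Denominator: 0.61 * 2 * 96485 = 117711.7
b = 5629.26 / 117711.7 = 0.048 V/decade

0.048 V/decade


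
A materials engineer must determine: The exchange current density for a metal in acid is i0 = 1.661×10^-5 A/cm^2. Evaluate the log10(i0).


i0 = 1.661×10^-5 A/cm^2
log10(i0) = -4.78

-4.78


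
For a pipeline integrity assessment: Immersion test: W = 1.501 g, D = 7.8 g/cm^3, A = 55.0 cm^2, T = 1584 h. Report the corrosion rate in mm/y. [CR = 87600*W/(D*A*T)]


Apply the mm/y weight-loss relation: CR = 87600 * W / (D * A * T)
Numerator: 87600 * 1.501 = 131487.6
Denominator: 7.8 * 55.0 * 1584 = 679536.0
CR = 131487.6 / 679536.0 = 0.193496 mm/y

0.193496 mm/y


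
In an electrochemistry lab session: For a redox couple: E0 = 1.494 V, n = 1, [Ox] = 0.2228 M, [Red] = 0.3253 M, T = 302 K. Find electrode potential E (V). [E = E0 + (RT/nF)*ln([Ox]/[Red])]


Apply the Nernst equation: E = E0 + (RT/nF)*ln([Ox]/[Red])
Step 1: RT/nF = 8.314*302/(1*96485) = 0.02602299 V
Step 2: [Ox]/[Red] = 0.2228/0.3253 = 0.684906
Step 3: ln(0.684906) = -0.378474
Step 4: correction = 0.02602299 * -0.378474 = -0.0098 V
E = 1.494 + -0.0098 = 1.4842 V

1.4842 V


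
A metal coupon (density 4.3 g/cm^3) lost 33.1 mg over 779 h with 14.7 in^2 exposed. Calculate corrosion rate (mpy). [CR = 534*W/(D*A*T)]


Apply the mpy weight-loss relation: CR = 534 * W / (D * A * T)
Numerator: 534 * 33.1 = 17675.4
Denominator: 4.3 * 14.7 * 779 = 49240.59
CR = 17675.4 / 49240.59 = 0.359 mpy

0.359 mpy


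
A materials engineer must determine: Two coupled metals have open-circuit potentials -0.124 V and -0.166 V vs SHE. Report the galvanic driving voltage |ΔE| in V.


Driving voltage is the absolute potential difference.
|ΔE| = |-0.124 − (-0.166)| = 0.042 V

0.042 V


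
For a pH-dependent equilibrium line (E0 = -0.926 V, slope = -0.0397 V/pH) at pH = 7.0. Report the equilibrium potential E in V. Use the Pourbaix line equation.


Apply the Pourbaix line equation: E = E0 + slope*pH
E = -0.926 + (-0.0397)*7.0 = -0.926 + (-0.2779) = -1.2039 V
Rounded to 4 decimal places: E = -1.2039 V

-1.2039 V


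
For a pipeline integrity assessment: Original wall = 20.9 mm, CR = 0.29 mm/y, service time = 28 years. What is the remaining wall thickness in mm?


Remaining wall = original − CR × time
t = 20.9 − 0.29*28 = 20.9 − 8.12 = 12.78 mm

12.78 mm


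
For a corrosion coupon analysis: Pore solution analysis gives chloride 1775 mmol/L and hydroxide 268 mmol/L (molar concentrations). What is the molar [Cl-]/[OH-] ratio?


Threshold parameter = [Cl-] / [OH-] (molar basis; both in mmol/L, so units cancel)
Ratio = 1775 / 268 = 6.62

6.62


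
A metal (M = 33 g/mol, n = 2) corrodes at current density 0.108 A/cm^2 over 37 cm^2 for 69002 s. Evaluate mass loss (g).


Apply Faraday's law: m = i*A*t*M / (n*F)
Total charge passed Q = i*A*t = 0.108*37*69002 = 275731.992 C
m = Q*M/(n*F) = 275731.992*33/(2*96485) = 47.15321 g

47.15321 g


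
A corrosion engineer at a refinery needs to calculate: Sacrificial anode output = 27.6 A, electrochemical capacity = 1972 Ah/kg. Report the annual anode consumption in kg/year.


Annual consumption = current * hours per year / capacity
Rate = 27.6 * 8760 / 1972 = 122.6 kg/year

122.6 kg/year


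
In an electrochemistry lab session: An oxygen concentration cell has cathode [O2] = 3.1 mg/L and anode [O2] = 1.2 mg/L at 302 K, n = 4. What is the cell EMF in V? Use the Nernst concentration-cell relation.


Apply the Nernst concentration-cell relation: E = (RT/nF)*ln(C_cathode/C_anode)
RT/nF = 8.314*302/(4*96485) = 0.00650575 V
ln(3.1/1.2) = 0.94908
E = 0.00650575 * 0.94908 = 0.00617 V

0.00617 V


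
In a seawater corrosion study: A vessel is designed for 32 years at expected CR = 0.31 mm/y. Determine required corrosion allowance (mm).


Corrosion allowance = CR × design life
CA = 0.31 * 32 = 9.92 mm

9.92 mm


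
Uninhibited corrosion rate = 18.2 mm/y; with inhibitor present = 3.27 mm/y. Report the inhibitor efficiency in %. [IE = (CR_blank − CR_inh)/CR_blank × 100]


Apply the inhibitor-efficiency definition: IE = (CR_blank − CR_inh)/CR_blank × 100
IE = (18.2 − 3.27) / 18.2 × 100
IE = 14.93 / 18.2 × 100 = 82.0 %

82.0 %


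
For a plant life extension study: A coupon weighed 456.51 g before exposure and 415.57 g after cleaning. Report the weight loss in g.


Weight loss = initial − final
WL = 456.51 − 415.57 = 40.94 g

40.94 g


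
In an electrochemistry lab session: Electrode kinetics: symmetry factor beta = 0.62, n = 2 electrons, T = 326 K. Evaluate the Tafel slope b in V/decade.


Apply the Tafel slope relation: b = 2.303*R*T/(beta*n*F)
Numerator: 2.303 * 8.314 * 326 = 6241.97
Denominator: 0.62 * 2 * 96485 = 119641.4
b = 6241.97 / 119641.4 = 0.0522 V/decade

0.0522 V/decade


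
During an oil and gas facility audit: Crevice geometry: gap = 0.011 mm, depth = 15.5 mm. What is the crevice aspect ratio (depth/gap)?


Aspect ratio = depth / gap
Ratio = 15.5 / 0.011 = 1409.1

1409.1


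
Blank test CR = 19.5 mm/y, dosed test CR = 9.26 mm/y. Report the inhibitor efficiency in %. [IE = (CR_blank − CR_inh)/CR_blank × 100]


Apply the inhibitor-efficiency definition: IE = (CR_blank − CR_inh)/CR_blank × 100
IE = (19.5 − 9.26) / 19.5 × 100
IE = 10.24 / 19.5 × 100 = 52.5 %

52.5 %


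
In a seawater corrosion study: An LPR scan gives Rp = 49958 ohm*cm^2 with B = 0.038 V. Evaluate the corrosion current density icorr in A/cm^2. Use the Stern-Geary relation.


Apply the Stern-Geary relation: icorr = B / Rp
icorr = 0.038 / 49958 = 7.606×10^-7 A/cm^2

7.606×10^-7 A/cm^2


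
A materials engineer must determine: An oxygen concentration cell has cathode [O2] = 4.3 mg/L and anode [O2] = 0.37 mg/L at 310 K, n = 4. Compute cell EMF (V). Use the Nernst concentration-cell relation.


Apply the Nernst concentration-cell relation: E = (RT/nF)*ln(C_cathode/C_anode)
RT/nF = 8.314*310/(4*96485) = 0.00667808 V
ln(4.3/0.37) = 2.45287
E = 0.00667808 * 2.45287 = 0.01638 V

0.01638 V


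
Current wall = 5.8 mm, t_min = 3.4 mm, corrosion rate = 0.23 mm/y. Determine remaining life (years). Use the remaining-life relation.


Apply the remaining-life relation: RL = (t_current − t_min) / CR
RL = (5.8 − 3.4) / 0.23 = 2.4 / 0.23 = 10.4 years

10.4 years


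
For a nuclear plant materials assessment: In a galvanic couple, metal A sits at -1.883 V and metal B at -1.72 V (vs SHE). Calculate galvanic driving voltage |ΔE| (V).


Driving voltage is the absolute potential difference.
|ΔE| = |-1.883 − (-1.72)| = 0.163 V

0.163 V


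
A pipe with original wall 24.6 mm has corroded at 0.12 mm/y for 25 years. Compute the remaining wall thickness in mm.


Remaining wall = original − CR × time
t = 24.6 − 0.12*25 = 24.6 − 3.0 = 21.6 mm

21.6 mm


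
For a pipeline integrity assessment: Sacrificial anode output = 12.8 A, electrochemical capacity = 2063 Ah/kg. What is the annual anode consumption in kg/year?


Annual consumption = current * hours per year / capacity
Rate = 12.8 * 8760 / 2063 = 54.4 kg/year

54.4 kg/year


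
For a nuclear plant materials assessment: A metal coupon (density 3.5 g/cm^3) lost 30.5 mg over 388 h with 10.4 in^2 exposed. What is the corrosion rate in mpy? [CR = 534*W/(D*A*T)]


Apply the mpy weight-loss relation: CR = 534 * W / (D * A * T)
Numerator: 534 * 30.5 = 16287.0
Denominator: 3.5 * 10.4 * 388 = 14123.2
CR = 16287.0 / 14123.2 = 1.153 mpy

1.153 mpy


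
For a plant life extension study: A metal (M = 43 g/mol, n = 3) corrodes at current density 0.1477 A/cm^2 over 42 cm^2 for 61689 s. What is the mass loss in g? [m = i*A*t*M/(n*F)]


Apply Faraday's law: m = i*A*t*M / (n*F)
Total charge passed Q = i*A*t = 0.1477*42*61689 = 382681.5426 C
m = Q*M/(n*F) = 382681.5426*43/(3*96485) = 56.84927 g

56.84927 g


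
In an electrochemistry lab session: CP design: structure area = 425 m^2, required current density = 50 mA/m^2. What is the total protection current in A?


I = area * current density, then convert mA → A (÷1000)
I = 425 * 50 / 1000 = 21.25 A

21.25 A


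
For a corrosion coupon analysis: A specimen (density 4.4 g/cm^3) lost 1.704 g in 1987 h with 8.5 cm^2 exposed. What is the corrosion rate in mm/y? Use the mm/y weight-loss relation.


Apply the mm/y weight-loss relation: CR = 87600 * W / (D * A * T)
Numerator: 87600 * 1.704 = 149270.4
Denominator: 4.4 * 8.5 * 1987 = 74313.8
CR = 149270.4 / 74313.8 = 2.00865 mm/y

2.00865 mm/y


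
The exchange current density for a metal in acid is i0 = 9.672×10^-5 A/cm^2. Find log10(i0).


i0 = 9.672×10^-5 A/cm^2
log10(i0) = -4.014

-4.014


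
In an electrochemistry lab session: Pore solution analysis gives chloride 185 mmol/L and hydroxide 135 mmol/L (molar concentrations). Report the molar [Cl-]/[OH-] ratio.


Threshold parameter = [Cl-] / [OH-] (molar basis; both in mmol/L, so units cancel)
Ratio = 185 / 135 = 1.37

1.37


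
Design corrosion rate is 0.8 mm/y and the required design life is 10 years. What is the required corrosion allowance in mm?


Corrosion allowance = CR × design life
CA = 0.8 * 10 = 8.0 mm

8.0 mm


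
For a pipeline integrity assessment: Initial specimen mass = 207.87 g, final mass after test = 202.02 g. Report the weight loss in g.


Weight loss = initial − final
WL = 207.87 − 202.02 = 5.85 g

5.85 g


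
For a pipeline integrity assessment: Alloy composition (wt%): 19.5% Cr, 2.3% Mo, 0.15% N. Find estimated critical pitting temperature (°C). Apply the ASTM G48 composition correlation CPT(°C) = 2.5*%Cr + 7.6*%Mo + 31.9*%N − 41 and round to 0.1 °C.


Apply the ASTM G48 empirical CPT estimate: CPT(°C) = 2.5*%Cr + 7.6*%Mo + 31.9*%N − 41
2.5*19.5 = 48.75; 7.6*2.3 = 17.48; 31.9*0.15 = 4.785
CPT = 48.75 + 17.48 + 4.785 − 41 = 30.015 °C
Rounded to 0.1 °C: CPT ≈ 30.0 °C

30.0 °C


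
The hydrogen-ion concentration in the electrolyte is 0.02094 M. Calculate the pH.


pH = −log10[H+]
pH = −log10(0.02094) = 1.68

1.68


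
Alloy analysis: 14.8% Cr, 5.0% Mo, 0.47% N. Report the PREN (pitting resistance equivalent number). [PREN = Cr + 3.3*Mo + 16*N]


Apply the PREN formula: PREN = Cr + 3.3*Mo + 16*N
PREN = 14.8 + 3.3*5.0 + 16*0.47
PREN = 14.8 + 16.5 + 7.52 = 38.82

38.82


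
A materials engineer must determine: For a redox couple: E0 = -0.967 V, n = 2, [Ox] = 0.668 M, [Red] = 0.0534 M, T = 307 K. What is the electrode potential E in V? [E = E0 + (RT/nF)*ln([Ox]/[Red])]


Apply the Nernst equation: E = E0 + (RT/nF)*ln([Ox]/[Red])
Step 1: RT/nF = 8.314*307/(2*96485) = 0.01322692 V
Step 2: [Ox]/[Red] = 0.668/0.0534 = 12.509363
Step 3: ln(12.509363) = 2.526477
Step 4: correction = 0.01322692 * 2.526477 = 0.033 V
E = -0.967 + 0.033 = -0.934 V

-0.934 V


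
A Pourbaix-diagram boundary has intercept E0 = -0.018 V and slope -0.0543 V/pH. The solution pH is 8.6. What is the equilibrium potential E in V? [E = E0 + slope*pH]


Apply the Pourbaix line equation: E = E0 + slope*pH
E = -0.018 + (-0.0543)*8.6 = -0.018 + (-0.46698) = -0.48498 V
Rounded to 4 decimal places: E = -0.4850 V

-0.4850 V


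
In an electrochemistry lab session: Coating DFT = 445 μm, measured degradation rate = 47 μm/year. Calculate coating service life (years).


Service life = thickness / degradation rate
Life = 445 / 47 = 9.5 years

9.5 years


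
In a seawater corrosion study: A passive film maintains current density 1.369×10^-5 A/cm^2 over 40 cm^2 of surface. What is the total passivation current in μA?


I = i_pass * A, then convert A → μA (×10^6)
I = 1.369×10^-5 * 40 * 10^6 = 547.6 μA

547.6 μA


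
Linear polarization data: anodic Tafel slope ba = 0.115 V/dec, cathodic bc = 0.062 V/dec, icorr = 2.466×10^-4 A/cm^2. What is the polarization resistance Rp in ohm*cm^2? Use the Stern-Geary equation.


Apply the Stern-Geary equation: Rp = ba*bc / (2.303*icorr*(ba+bc))
ba*bc = 0.115*0.062 = 0.00713
ba+bc = 0.177; 2.303*icorr*(ba+bc) = 2.303*2.466×10^-4*0.177 = 1.005218×10^-4
Rp = 0.00713 / 1.005218×10^-4 = 70.93 ohm*cm^2

70.93 ohm*cm^2


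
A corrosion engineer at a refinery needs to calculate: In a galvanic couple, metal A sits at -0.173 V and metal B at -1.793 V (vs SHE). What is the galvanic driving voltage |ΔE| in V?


Driving voltage is the absolute potential difference.
|ΔE| = |-0.173 − (-1.793)| = 1.62 V

1.62 V


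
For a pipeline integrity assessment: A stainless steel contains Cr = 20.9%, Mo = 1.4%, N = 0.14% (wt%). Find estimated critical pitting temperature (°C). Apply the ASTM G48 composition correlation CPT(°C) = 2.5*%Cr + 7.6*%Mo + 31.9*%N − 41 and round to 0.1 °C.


Apply the ASTM G48 empirical CPT estimate: CPT(°C) = 2.5*%Cr + 7.6*%Mo + 31.9*%N − 41
2.5*20.9 = 52.25; 7.6*1.4 = 10.64; 31.9*0.14 = 4.466
CPT = 52.25 + 10.64 + 4.466 − 41 = 26.356 °C
Rounded to 0.1 °C: CPT ≈ 26.4 °C

26.4 °C


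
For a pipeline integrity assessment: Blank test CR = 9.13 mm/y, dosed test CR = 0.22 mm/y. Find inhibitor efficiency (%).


Apply the inhibitor-efficiency definition: IE = (CR_blank − CR_inh)/CR_blank × 100
IE = (9.13 − 0.22) / 9.13 × 100
IE = 8.91 / 9.13 × 100 = 97.6 %

97.6 %


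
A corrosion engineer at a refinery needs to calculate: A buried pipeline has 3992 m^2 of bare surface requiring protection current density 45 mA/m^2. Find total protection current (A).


I = area * current density, then convert mA → A (÷1000)
I = 3992 * 45 / 1000 = 179.64 A

179.64 A


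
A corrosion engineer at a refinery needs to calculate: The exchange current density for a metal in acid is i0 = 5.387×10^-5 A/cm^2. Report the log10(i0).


i0 = 5.387×10^-5 A/cm^2
log10(i0) = -4.269

-4.269


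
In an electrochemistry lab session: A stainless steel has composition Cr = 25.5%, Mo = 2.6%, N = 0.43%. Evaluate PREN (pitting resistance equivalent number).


Apply the PREN formula: PREN = Cr + 3.3*Mo + 16*N
PREN = 25.5 + 3.3*2.6 + 16*0.43
PREN = 25.5 + 8.58 + 6.88 = 40.96

40.96


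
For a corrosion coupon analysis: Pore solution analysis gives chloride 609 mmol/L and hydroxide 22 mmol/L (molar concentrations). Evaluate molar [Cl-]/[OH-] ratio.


Threshold parameter = [Cl-] / [OH-] (molar basis; both in mmol/L, so units cancel)
Ratio = 609 / 22 = 27.68

27.68


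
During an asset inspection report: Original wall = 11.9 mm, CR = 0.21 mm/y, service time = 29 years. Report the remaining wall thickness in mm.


Remaining wall = original − CR × time
t = 11.9 − 0.21*29 = 11.9 − 6.09 = 5.81 mm

5.81 mm


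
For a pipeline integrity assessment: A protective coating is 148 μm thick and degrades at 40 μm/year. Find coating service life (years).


Service life = thickness / degradation rate
Life = 148 / 40 = 3.7 years

3.7 years


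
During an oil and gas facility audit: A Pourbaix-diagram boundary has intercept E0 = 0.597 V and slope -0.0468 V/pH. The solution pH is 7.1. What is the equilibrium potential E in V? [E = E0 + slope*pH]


Apply the Pourbaix line equation: E = E0 + slope*pH
E = 0.597 + (-0.0468)*7.1 = 0.597 + (-0.33228) = 0.26472 V
Rounded to 4 decimal places: E = 0.2647 V

0.2647 V


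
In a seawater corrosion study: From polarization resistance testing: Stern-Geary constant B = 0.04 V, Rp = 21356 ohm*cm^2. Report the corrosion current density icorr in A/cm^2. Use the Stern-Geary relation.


Apply the Stern-Geary relation: icorr = B / Rp
icorr = 0.04 / 21356 = 1.873×10^-6 A/cm^2

1.873×10^-6 A/cm^2


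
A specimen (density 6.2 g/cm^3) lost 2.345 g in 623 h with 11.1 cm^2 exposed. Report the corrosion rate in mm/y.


Apply the mm/y weight-loss relation: CR = 87600 * W / (D * A * T)
Numerator: 87600 * 2.345 = 205422.0
Denominator: 6.2 * 11.1 * 623 = 42874.86
CR = 205422.0 / 42874.86 = 4.791199 mm/y

4.791199 mm/y


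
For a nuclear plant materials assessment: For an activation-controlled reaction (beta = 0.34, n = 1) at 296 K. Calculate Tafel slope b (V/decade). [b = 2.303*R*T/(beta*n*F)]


Apply the Tafel slope relation: b = 2.303*R*T/(beta*n*F)
Numerator: 2.303 * 8.314 * 296 = 5667.55
Denominator: 0.34 * 1 * 96485 = 32804.9
b = 5667.55 / 32804.9 = 0.173 V/decade

0.173 V/decade


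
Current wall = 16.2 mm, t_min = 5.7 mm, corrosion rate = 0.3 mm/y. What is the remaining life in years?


Apply the remaining-life relation: RL = (t_current − t_min) / CR
RL = (16.2 − 5.7) / 0.3 = 10.5 / 0.3 = 35.0 years

35.0 years


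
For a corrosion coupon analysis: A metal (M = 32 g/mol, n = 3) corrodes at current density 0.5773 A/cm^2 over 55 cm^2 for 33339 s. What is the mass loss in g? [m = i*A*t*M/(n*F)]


Apply Faraday's law: m = i*A*t*M / (n*F)
Total charge passed Q = i*A*t = 0.5773*55*33339 = 1058563.2585 C
m = Q*M/(n*F) = 1058563.2585*32/(3*96485) = 117.02691 g

117.02691 g


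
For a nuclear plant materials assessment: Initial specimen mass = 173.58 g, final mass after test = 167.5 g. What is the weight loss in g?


Weight loss = initial − final
WL = 173.58 − 167.5 = 6.08 g

6.08 g


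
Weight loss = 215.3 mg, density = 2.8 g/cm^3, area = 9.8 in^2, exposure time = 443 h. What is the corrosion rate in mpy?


Apply the mpy weight-loss relation: CR = 534 * W / (D * A * T)
Numerator: 534 * 215.3 = 114970.2
Denominator: 2.8 * 9.8 * 443 = 12155.92
CR = 114970.2 / 12155.92 = 9.45796 mpy

9.45796 mpy


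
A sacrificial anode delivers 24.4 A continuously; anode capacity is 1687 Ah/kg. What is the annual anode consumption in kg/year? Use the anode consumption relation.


Annual consumption = current * hours per year / capacity
Rate = 24.4 * 8760 / 1687 = 126.7 kg/year

126.7 kg/year


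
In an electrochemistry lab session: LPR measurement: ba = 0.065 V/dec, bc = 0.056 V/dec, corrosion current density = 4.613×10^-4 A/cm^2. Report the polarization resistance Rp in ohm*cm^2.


Apply the Stern-Geary equation: Rp = ba*bc / (2.303*icorr*(ba+bc))
ba*bc = 0.065*0.056 = 0.00364
ba+bc = 0.121; 2.303*icorr*(ba+bc) = 2.303*4.613×10^-4*0.121 = 1.2854724×10^-4
Rp = 0.00364 / 1.2854724×10^-4 = 28.3 ohm*cm^2

28.3 ohm*cm^2


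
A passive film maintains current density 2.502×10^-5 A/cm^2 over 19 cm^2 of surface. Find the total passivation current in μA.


I = i_pass * A, then convert A → μA (×10^6)
I = 2.502×10^-5 * 19 * 10^6 = 475.38 μA

475.38 μA


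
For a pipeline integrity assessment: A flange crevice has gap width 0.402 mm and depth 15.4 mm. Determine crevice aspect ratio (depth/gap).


Aspect ratio = depth / gap
Ratio = 15.4 / 0.402 = 38.3

38.3


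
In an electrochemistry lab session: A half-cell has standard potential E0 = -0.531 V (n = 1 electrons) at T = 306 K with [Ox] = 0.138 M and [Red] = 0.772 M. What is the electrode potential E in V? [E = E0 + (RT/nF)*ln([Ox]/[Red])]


Apply the Nernst equation: E = E0 + (RT/nF)*ln([Ox]/[Red])
Step 1: RT/nF = 8.314*306/(1*96485) = 0.02636766 V
Step 2: [Ox]/[Red] = 0.138/0.772 = 0.178756
Step 3: ln(0.178756) = -1.721734
Step 4: correction = 0.02636766 * -1.721734 = -0.0454 V
E = -0.531 + -0.0454 = -0.5764 V

-0.5764 V


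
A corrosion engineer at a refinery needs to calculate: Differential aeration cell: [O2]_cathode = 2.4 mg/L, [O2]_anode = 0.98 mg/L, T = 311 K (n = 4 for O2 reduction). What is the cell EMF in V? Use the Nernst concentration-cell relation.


Apply the Nernst concentration-cell relation: E = (RT/nF)*ln(C_cathode/C_anode)
RT/nF = 8.314*311/(4*96485) = 0.00669963 V
ln(2.4/0.98) = 0.89567
E = 0.00669963 * 0.89567 = 0.006 V

0.006 V


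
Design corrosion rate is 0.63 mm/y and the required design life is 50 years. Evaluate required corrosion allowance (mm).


Corrosion allowance = CR × design life
CA = 0.63 * 50 = 31.5 mm

31.5 mm


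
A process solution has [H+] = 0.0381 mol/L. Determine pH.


pH = −log10[H+]
pH = −log10(0.0381) = 1.42

1.42


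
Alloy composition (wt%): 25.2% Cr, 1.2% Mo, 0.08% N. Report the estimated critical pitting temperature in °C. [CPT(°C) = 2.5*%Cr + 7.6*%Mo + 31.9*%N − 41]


Apply the ASTM G48 empirical CPT estimate: CPT(°C) = 2.5*%Cr + 7.6*%Mo + 31.9*%N − 41
2.5*25.2 = 63; 7.6*1.2 = 9.12; 31.9*0.08 = 2.552
CPT = 63 + 9.12 + 2.552 − 41 = 33.672 °C
Rounded to 0.1 °C: CPT ≈ 33.7 °C

33.7 °C


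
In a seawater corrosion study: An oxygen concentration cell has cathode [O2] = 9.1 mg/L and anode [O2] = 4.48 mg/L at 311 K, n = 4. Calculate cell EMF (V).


Apply the Nernst concentration-cell relation: E = (RT/nF)*ln(C_cathode/C_anode)
RT/nF = 8.314*311/(4*96485) = 0.00669963 V
ln(9.1/4.48) = 0.70865
E = 0.00669963 * 0.70865 = 0.00475 V

0.00475 V


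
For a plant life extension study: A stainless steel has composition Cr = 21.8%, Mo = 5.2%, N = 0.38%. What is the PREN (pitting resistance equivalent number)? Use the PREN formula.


Apply the PREN formula: PREN = Cr + 3.3*Mo + 16*N
PREN = 21.8 + 3.3*5.2 + 16*0.38
PREN = 21.8 + 17.16 + 6.08 = 45.04

45.04


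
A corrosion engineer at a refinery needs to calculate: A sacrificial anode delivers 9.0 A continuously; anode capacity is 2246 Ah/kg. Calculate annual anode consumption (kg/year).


Annual consumption = current * hours per year / capacity
Rate = 9.0 * 8760 / 2246 = 35.1 kg/year

35.1 kg/year


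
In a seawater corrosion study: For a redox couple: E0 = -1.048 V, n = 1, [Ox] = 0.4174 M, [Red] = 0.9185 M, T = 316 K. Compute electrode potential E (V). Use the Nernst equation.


Apply the Nernst equation: E = E0 + (RT/nF)*ln([Ox]/[Red])
Step 1: RT/nF = 8.314*316/(1*96485) = 0.02722935 V
Step 2: [Ox]/[Red] = 0.4174/0.9185 = 0.454437
Step 3: ln(0.454437) = -0.788696
Step 4: correction = 0.02722935 * -0.788696 = -0.0215 V
E = -1.048 + -0.0215 = -1.0695 V

-1.0695 V


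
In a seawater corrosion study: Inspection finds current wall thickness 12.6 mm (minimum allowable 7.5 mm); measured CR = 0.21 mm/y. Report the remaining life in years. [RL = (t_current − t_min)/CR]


Apply the remaining-life relation: RL = (t_current − t_min) / CR
RL = (12.6 − 7.5) / 0.21 = 5.1 / 0.21 = 24.3 years

24.3 years


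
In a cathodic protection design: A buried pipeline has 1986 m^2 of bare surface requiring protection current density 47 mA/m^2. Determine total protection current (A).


I = area * current density, then convert mA → A (÷1000)
I = 1986 * 47 / 1000 = 93.34 A

93.34 A


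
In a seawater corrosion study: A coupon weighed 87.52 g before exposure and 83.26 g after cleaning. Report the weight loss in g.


Weight loss = initial − final
WL = 87.52 − 83.26 = 4.26 g

4.26 g


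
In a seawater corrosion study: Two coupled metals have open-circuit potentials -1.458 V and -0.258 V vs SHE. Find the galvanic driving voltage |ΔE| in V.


Driving voltage is the absolute potential difference.
|ΔE| = |-1.458 − (-0.258)| = 1.2 V

1.2 V


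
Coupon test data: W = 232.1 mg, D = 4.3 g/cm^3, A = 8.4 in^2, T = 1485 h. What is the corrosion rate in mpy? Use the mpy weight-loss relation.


Apply the mpy weight-loss relation: CR = 534 * W / (D * A * T)
Numerator: 534 * 232.1 = 123941.4
Denominator: 4.3 * 8.4 * 1485 = 53638.2
CR = 123941.4 / 53638.2 = 2.3107 mpy

2.3107 mpy


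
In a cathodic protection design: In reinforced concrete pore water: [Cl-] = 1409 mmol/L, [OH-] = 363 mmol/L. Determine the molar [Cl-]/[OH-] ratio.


Threshold parameter = [Cl-] / [OH-] (molar basis; both in mmol/L, so units cancel)
Ratio = 1409 / 363 = 3.88

3.88


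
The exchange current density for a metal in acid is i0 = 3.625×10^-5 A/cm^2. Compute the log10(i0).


i0 = 3.625×10^-5 A/cm^2
log10(i0) = -4.441

-4.441


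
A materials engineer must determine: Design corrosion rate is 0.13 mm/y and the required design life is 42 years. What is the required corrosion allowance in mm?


Corrosion allowance = CR × design life
CA = 0.13 * 42 = 5.46 mm

5.46 mm


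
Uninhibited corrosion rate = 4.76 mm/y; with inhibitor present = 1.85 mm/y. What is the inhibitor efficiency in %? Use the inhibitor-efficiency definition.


Apply the inhibitor-efficiency definition: IE = (CR_blank − CR_inh)/CR_blank × 100
IE = (4.76 − 1.85) / 4.76 × 100
IE = 2.91 / 4.76 × 100 = 61.1 %

61.1 %


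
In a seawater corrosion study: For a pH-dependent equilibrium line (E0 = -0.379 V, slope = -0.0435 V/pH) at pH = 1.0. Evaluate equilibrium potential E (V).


Apply the Pourbaix line equation: E = E0 + slope*pH
E = -0.379 + (-0.0435)*1.0 = -0.379 + (-0.0435) = -0.4225 V
Rounded to 4 decimal places: E = -0.4225 V

-0.4225 V


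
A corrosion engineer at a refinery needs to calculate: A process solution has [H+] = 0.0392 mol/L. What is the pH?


pH = −log10[H+]
pH = −log10(0.0392) = 1.41

1.41


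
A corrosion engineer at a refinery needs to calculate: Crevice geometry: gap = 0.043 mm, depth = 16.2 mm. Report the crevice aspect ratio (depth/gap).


Aspect ratio = depth / gap
Ratio = 16.2 / 0.043 = 376.7

376.7


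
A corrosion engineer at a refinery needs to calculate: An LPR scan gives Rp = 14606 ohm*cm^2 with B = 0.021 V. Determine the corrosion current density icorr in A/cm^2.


Apply the Stern-Geary relation: icorr = B / Rp
icorr = 0.021 / 14606 = 1.438×10^-6 A/cm^2

1.438×10^-6 A/cm^2


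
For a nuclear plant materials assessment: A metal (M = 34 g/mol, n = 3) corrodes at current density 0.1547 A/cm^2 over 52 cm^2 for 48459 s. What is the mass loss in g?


Apply Faraday's law: m = i*A*t*M / (n*F)
Total charge passed Q = i*A*t = 0.1547*52*48459 = 389823.5796 C
m = Q*M/(n*F) = 389823.5796*34/(3*96485) = 45.78951 g

45.78951 g


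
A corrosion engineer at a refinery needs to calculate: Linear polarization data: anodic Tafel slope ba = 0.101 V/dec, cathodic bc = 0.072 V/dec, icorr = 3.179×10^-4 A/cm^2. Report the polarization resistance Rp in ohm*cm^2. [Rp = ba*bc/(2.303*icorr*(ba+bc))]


Apply the Stern-Geary equation: Rp = ba*bc / (2.303*icorr*(ba+bc))
ba*bc = 0.101*0.072 = 0.007272
ba+bc = 0.173; 2.303*icorr*(ba+bc) = 2.303*3.179×10^-4*0.173 = 1.266574×10^-4
Rp = 0.007272 / 1.266574×10^-4 = 57.41 ohm*cm^2

57.41 ohm*cm^2


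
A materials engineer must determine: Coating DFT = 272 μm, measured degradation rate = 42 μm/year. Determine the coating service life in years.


Service life = thickness / degradation rate
Life = 272 / 42 = 6.5 years

6.5 years


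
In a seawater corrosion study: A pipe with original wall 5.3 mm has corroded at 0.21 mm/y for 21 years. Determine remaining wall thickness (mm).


Remaining wall = original − CR × time
t = 5.3 − 0.21*21 = 5.3 − 4.41 = 0.89 mm

0.89 mm


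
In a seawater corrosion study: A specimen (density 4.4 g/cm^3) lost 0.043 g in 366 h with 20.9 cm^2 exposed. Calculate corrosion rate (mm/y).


Apply the mm/y weight-loss relation: CR = 87600 * W / (D * A * T)
Numerator: 87600 * 0.043 = 3766.8
Denominator: 4.4 * 20.9 * 366 = 33657.36
CR = 3766.8 / 33657.36 = 0.1119 mm/y

0.1119 mm/y


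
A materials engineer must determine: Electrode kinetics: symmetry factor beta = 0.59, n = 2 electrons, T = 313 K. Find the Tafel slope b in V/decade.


Apply the Tafel slope relation: b = 2.303*R*T/(beta*n*F)
Numerator: 2.303 * 8.314 * 313 = 5993.06
Denominator: 0.59 * 2 * 96485 = 113852.3
b = 5993.06 / 113852.3 = 0.0526 V/decade

0.0526 V/decade


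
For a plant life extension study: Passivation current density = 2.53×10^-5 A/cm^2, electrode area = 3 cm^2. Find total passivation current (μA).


I = i_pass * A, then convert A → μA (×10^6)
I = 2.53×10^-5 * 3 * 10^6 = 75.9 μA

75.9 μA


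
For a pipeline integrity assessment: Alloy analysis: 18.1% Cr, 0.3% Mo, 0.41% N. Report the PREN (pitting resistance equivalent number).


Apply the PREN formula: PREN = Cr + 3.3*Mo + 16*N
PREN = 18.1 + 3.3*0.3 + 16*0.41
PREN = 18.1 + 0.99 + 6.56 = 25.65

25.65


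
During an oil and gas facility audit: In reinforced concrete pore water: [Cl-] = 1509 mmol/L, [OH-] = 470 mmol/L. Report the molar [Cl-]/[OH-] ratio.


Threshold parameter = [Cl-] / [OH-] (molar basis; both in mmol/L, so units cancel)
Ratio = 1509 / 470 = 3.21

3.21


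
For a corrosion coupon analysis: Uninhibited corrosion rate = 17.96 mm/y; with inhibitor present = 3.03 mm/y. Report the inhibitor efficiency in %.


Apply the inhibitor-efficiency definition: IE = (CR_blank − CR_inh)/CR_blank × 100
IE = (17.96 − 3.03) / 17.96 × 100
IE = 14.93 / 17.96 × 100 = 83.1 %

83.1 %


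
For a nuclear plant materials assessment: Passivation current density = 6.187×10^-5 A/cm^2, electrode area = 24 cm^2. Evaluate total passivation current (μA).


I = i_pass * A, then convert A → μA (×10^6)
I = 6.187×10^-5 * 24 * 10^6 = 1484.88 μA

1484.88 μA


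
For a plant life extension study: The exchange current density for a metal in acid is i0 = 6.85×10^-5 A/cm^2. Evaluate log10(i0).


i0 = 6.85×10^-5 A/cm^2
log10(i0) = -4.164

-4.164


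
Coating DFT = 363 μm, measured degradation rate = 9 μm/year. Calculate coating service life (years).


Service life = thickness / degradation rate
Life = 363 / 9 = 40.3 years

40.3 years


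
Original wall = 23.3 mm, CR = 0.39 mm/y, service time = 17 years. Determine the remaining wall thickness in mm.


Remaining wall = original − CR × time
t = 23.3 − 0.39*17 = 23.3 − 6.63 = 16.67 mm

16.67 mm


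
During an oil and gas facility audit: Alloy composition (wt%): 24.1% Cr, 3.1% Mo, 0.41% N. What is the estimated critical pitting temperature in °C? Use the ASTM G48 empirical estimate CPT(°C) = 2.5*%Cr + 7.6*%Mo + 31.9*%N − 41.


Apply the ASTM G48 empirical CPT estimate: CPT(°C) = 2.5*%Cr + 7.6*%Mo + 31.9*%N − 41
2.5*24.1 = 60.25; 7.6*3.1 = 23.56; 31.9*0.41 = 13.079
CPT = 60.25 + 23.56 + 13.079 − 41 = 55.889 °C
Rounded to 0.1 °C: CPT ≈ 55.9 °C

55.9 °C


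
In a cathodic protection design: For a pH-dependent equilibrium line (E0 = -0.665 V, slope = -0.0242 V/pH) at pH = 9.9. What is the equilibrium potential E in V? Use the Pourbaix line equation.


Apply the Pourbaix line equation: E = E0 + slope*pH
E = -0.665 + (-0.0242)*9.9 = -0.665 + (-0.23958) = -0.90458 V
Rounded to 4 decimal places: E = -0.9046 V

-0.9046 V


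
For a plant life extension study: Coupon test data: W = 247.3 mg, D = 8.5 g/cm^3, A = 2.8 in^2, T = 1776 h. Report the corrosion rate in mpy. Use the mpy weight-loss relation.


Apply the mpy weight-loss relation: CR = 534 * W / (D * A * T)
Numerator: 534 * 247.3 = 132058.2
Denominator: 8.5 * 2.8 * 1776 = 42268.8
CR = 132058.2 / 42268.8 = 3.124 mpy

3.124 mpy


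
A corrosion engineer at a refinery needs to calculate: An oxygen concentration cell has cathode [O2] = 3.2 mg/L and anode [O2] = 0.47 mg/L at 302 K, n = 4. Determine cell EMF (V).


Apply the Nernst concentration-cell relation: E = (RT/nF)*ln(C_cathode/C_anode)
RT/nF = 8.314*302/(4*96485) = 0.00650575 V
ln(3.2/0.47) = 1.91817
E = 0.00650575 * 1.91817 = 0.01248 V

0.01248 V


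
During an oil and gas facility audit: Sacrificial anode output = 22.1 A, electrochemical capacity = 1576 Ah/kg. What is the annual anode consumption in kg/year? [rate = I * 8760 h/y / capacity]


Annual consumption = current * hours per year / capacity
Rate = 22.1 * 8760 / 1576 = 122.8 kg/year

122.8 kg/year


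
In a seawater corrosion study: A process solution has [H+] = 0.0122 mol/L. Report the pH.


pH = −log10[H+]
pH = −log10(0.0122) = 1.91

1.91


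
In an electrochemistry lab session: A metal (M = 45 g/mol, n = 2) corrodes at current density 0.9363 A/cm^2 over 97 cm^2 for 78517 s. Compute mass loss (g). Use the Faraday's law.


Apply Faraday's law: m = i*A*t*M / (n*F)
Total charge passed Q = i*A*t = 0.9363*97*78517 = 7131000.3087 C
m = Q*M/(n*F) = 7131000.3087*45/(2*96485) = 1662.927 g

1662.927 g


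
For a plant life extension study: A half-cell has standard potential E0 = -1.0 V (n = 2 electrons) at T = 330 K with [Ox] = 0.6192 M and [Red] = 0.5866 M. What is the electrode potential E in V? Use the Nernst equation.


Apply the Nernst equation: E = E0 + (RT/nF)*ln([Ox]/[Red])
Step 1: RT/nF = 8.314*330/(2*96485) = 0.01421786 V
Step 2: [Ox]/[Red] = 0.6192/0.5866 = 1.055574
Step 3: ln(1.055574) = 0.054085
Step 4: correction = 0.01421786 * 0.054085 = 0.0008 V
E = -1.0 + 0.0008 = -0.9992 V

-0.9992 V


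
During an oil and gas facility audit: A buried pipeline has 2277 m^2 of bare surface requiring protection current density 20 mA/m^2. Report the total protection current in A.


I = area * current density, then convert mA → A (÷1000)
I = 2277 * 20 / 1000 = 45.54 A

45.54 A


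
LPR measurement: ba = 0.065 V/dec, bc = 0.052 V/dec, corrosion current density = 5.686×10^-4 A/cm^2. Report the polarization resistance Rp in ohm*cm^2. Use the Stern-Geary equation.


Apply the Stern-Geary equation: Rp = ba*bc / (2.303*icorr*(ba+bc))
ba*bc = 0.065*0.052 = 0.00338
ba+bc = 0.117; 2.303*icorr*(ba+bc) = 2.303*5.686×10^-4*0.117 = 1.5320984×10^-4
Rp = 0.00338 / 1.5320984×10^-4 = 22.1 ohm*cm^2

22.1 ohm*cm^2
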